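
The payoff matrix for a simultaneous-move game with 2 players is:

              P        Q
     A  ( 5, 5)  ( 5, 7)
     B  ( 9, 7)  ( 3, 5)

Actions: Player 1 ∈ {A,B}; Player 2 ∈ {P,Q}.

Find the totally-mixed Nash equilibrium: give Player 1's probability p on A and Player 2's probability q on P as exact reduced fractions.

P1 indiff ⇒ q·5+(1-q)·5 = q·9+(1-q)·3 ⇒ q(-4) = (1-q)(-2) ⇒ q = 1/3
P2 indiff ⇒ p·5+(1-p)·7 = p·7+(1-p)·5 ⇒ p(-2) = (1-p)(-2) ⇒ p = 1/2

P1 mixes 1/2 on A; P2 mixes 1/3 on P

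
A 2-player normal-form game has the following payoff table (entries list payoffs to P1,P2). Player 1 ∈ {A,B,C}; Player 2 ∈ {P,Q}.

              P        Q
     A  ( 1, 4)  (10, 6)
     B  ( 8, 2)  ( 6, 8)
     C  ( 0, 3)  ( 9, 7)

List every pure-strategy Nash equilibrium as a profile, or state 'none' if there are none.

(A,P): not NE [P1→B gives 8>1; P2→Q gives 6>4]
(A,Q): NE
(B,P): not NE [P2→Q gives 8>2]
(B,Q): not NE [P1→A gives 10>6]
(C,P): not NE [P1→B gives 8>0; P2→Q gives 7>3]
(C,Q): not NE [P1→A gives 10>9]

Nash profiles: (A,Q)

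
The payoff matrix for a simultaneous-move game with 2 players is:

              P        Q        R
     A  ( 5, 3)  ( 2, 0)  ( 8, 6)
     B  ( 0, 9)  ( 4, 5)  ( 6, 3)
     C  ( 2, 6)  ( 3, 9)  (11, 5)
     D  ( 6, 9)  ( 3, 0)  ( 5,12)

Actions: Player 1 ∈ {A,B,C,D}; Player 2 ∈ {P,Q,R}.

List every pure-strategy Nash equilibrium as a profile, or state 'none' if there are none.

(A,P): not NE [P1→D gives 6>5; P2→R gives 6>3]
(A,Q): not NE [P1→B gives 4>2; P2→R gives 6>0]
(A,R): not NE [P1→C gives 11>8]
(B,P): not NE [P1→D gives 6>0]
(B,Q): not NE [P2→P gives 9>5]
(B,R): not NE [P1→C gives 11>6; P2→P gives 9>3]
(C,P): not NE [P1→D gives 6>2; P2→Q gives 9>6]
(C,Q): not NE [P1→B gives 4>3]
(C,R): not NE [P2→Q gives 9>5]
(D,P): not NE [P2→R gives 12>9]
(D,Q): not NE [P1→B gives 4>3; P2→R gives 12>0]
(D,R): not NE [P1→C gives 11>5]

PSNE: ∅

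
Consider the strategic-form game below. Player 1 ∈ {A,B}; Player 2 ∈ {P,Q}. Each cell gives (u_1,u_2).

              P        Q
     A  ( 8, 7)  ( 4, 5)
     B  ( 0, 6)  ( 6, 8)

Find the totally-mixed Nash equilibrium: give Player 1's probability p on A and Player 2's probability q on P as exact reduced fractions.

(p,q) = (1/2, 1/5)

P1 indiff ⇒ q·8+(1-q)·4 = q·0+(1-q)·6 ⇒ q(8) = (1-q)(2) ⇒ q = 1/5
P2 indiff ⇒ p·7+(1-p)·6 = p·5+(1-p)·8 ⇒ p(2) = (1-p)(2) ⇒ p = 1/2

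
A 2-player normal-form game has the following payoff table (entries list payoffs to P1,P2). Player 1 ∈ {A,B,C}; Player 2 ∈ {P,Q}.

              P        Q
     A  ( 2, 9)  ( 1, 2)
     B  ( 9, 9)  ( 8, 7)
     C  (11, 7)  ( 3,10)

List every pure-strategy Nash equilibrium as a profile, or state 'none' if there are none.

PSNE: ∅

(A,P): not NE [P1→C gives 11>2]
(A,Q): not NE [P1→B gives 8>1; P2→P gives 9>2]
(B,P): not NE [P1→C gives 11>9]
(B,Q): not NE [P2→P gives 9>7]
(C,P): not NE [P2→Q gives 10>7]
(C,Q): not NE [P1→B gives 8>3]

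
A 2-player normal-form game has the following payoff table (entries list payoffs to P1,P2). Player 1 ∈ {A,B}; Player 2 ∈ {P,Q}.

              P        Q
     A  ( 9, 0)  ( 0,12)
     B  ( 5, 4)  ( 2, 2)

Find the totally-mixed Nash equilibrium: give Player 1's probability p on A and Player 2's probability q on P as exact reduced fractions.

p=1/7, q=1/3

P1 indiff ⇒ q·9+(1-q)·0 = q·5+(1-q)·2 ⇒ q(4) = (1-q)(2) ⇒ q = 1/3
P2 indiff ⇒ p·0+(1-p)·4 = p·12+(1-p)·2 ⇒ p(-12) = (1-p)(-2) ⇒ p = 1/7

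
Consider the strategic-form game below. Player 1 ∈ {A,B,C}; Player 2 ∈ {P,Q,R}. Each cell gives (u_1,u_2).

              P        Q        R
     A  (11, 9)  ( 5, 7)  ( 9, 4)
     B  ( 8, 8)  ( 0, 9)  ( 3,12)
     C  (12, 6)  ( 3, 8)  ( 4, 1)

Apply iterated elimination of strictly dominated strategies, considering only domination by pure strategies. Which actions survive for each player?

P1 drop B (A beats it: P:11>8 Q:5>0 R:9>3)
P2 drop R (P beats it: A:9>4 C:6>1)
P1→{A,C} P2→{P,Q}

Survivors P1:{A,C} P2:{P,Q}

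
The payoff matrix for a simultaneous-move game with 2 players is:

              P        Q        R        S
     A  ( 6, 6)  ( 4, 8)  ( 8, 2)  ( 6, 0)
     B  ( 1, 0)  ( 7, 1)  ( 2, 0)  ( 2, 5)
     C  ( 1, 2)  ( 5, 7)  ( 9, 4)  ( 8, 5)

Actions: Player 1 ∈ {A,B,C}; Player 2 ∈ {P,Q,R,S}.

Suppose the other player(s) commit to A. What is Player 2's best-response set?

u_2(P vs A) = 6
u_2(Q vs A) = 8
u_2(R vs A) = 2
u_2(S vs A) = 0
max payoff 8 at {Q}

P2 best: {Q}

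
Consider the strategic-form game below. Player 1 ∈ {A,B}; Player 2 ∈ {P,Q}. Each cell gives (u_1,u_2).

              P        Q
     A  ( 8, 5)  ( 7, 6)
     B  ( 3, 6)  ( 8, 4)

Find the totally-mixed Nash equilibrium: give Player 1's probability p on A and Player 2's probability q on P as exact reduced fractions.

P1 indiff ⇒ q·8+(1-q)·7 = q·3+(1-q)·8 ⇒ q(5) = (1-q)(1) ⇒ q = 1/6
P2 indiff ⇒ p·5+(1-p)·6 = p·6+(1-p)·4 ⇒ p(-1) = (1-p)(-2) ⇒ p = 2/3

P1 mixes 2/3 on A; P2 mixes 1/6 on P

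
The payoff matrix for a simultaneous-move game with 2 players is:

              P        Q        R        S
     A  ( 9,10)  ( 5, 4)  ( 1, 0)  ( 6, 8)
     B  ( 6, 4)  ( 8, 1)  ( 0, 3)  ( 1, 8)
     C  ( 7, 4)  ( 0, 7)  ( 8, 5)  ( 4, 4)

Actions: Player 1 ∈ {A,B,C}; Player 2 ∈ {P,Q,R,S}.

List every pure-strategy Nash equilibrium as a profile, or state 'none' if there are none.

PSNE = {(A,P)}

(A,P): NE
(A,Q): not NE [P1→B gives 8>5; P2→P gives 10>4]
(A,R): not NE [P1→C gives 8>1; P2→P gives 10>0]
(A,S): not NE [P2→P gives 10>8]
(B,P): not NE [P1→A gives 9>6; P2→S gives 8>4]
(B,Q): not NE [P2→S gives 8>1]
(B,R): not NE [P1→C gives 8>0; P2→S gives 8>3]
(B,S): not NE [P1→A gives 6>1]
(C,P): not NE [P1→A gives 9>7; P2→Q gives 7>4]
(C,Q): not NE [P1→B gives 8>0]
(C,R): not NE [P2→Q gives 7>5]
(C,S): not NE [P1→A gives 6>4; P2→Q gives 7>4]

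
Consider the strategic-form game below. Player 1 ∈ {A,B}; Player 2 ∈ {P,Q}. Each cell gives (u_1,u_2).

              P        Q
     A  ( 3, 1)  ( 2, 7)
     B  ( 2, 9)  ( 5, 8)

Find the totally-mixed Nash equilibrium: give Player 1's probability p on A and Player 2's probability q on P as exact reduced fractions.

P1 indiff ⇒ q·3+(1-q)·2 = q·2+(1-q)·5 ⇒ q(1) = (1-q)(3) ⇒ q = 3/4
P2 indiff ⇒ p·1+(1-p)·9 = p·7+(1-p)·8 ⇒ p(-6) = (1-p)(-1) ⇒ p = 1/7

p=1/7, q=3/4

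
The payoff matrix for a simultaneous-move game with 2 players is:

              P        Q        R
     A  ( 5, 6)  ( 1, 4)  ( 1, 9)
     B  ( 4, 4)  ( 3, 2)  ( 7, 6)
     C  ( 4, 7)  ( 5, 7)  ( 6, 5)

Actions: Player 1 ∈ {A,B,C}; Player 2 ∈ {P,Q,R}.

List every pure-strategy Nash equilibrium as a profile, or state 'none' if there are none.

(A,P): not NE [P2→R gives 9>6]
(A,Q): not NE [P1→C gives 5>1; P2→R gives 9>4]
(A,R): not NE [P1→B gives 7>1]
(B,P): not NE [P1→A gives 5>4; P2→R gives 6>4]
(B,Q): not NE [P1→C gives 5>3; P2→R gives 6>2]
(B,R): NE
(C,P): not NE [P1→A gives 5>4]
(C,Q): NE
(C,R): not NE [P1→B gives 7>6; P2→Q gives 7>5]

NE set: (B,R), (C,Q)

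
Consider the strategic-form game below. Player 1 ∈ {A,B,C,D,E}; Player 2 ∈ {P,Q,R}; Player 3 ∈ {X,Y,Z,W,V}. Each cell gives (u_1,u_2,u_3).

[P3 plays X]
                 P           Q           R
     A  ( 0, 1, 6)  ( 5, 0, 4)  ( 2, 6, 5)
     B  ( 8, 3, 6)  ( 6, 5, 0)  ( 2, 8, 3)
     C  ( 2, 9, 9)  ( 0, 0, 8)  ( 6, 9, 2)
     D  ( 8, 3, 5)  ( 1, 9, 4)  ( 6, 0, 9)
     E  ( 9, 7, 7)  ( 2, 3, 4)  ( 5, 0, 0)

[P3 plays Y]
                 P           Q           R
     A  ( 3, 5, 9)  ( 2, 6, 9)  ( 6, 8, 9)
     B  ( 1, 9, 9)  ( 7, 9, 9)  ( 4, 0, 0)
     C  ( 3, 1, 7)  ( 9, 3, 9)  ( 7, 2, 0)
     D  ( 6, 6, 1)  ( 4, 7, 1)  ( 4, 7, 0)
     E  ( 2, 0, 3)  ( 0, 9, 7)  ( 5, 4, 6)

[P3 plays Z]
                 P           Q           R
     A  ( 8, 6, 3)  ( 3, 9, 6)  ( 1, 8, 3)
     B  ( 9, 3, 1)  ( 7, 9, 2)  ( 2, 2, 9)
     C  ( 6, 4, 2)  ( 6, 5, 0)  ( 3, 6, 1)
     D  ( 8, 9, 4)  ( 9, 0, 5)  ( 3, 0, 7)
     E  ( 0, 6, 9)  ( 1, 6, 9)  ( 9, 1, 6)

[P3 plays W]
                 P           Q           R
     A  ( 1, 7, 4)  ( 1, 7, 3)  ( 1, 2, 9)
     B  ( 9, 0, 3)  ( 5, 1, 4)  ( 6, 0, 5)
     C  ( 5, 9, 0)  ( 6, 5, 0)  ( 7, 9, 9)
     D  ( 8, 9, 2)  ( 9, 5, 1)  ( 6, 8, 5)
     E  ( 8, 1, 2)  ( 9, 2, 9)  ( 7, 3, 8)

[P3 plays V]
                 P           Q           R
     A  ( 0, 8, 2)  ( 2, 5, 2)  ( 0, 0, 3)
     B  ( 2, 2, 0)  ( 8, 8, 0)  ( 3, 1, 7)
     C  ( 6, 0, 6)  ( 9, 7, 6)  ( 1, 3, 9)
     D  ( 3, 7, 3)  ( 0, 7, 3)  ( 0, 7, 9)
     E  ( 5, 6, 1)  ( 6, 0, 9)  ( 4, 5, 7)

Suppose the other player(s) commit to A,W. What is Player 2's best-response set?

argmax u_2 = {P,Q}

u_2(P vs A,W) = 7
u_2(Q vs A,W) = 7
u_2(R vs A,W) = 2
max payoff 7 at {P,Q}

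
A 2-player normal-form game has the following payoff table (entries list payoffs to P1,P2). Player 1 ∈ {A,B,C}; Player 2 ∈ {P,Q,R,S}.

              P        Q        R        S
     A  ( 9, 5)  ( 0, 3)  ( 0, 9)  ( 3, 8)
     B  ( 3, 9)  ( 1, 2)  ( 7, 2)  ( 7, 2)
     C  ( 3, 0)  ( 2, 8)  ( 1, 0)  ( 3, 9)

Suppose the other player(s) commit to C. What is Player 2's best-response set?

argmax u_2 = {S}

u_2(P vs C) = 0
u_2(Q vs C) = 8
u_2(R vs C) = 0
u_2(S vs C) = 9
max payoff 9 at {S}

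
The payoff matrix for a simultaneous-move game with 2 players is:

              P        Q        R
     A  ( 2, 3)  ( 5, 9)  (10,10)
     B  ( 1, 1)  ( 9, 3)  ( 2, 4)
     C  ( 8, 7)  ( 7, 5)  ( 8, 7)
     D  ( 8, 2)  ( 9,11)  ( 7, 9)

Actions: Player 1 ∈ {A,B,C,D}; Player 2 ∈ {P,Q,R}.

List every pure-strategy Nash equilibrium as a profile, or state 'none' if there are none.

(A,P): not NE [P1→D gives 8>2; P2→R gives 10>3]
(A,Q): not NE [P1→D gives 9>5; P2→R gives 10>9]
(A,R): NE
(B,P): not NE [P1→D gives 8>1; P2→R gives 4>1]
(B,Q): not NE [P2→R gives 4>3]
(B,R): not NE [P1→A gives 10>2]
(C,P): NE
(C,Q): not NE [P1→D gives 9>7; P2→R gives 7>5]
(C,R): not NE [P1→A gives 10>8]
(D,P): not NE [P2→Q gives 11>2]
(D,Q): NE
(D,R): not NE [P1→A gives 10>7; P2→Q gives 11>9]

NE set: (A,R), (C,P), (D,Q)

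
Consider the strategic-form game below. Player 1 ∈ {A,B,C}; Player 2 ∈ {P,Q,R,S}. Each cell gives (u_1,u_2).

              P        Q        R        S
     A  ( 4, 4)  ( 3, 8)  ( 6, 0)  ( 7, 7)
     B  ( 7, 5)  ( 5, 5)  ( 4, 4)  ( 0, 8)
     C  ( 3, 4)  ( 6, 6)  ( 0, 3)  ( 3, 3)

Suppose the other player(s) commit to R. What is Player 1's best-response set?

P1 best: {A}

u_1(A vs R) = 6
u_1(B vs R) = 4
u_1(C vs R) = 0
max payoff 6 at {A}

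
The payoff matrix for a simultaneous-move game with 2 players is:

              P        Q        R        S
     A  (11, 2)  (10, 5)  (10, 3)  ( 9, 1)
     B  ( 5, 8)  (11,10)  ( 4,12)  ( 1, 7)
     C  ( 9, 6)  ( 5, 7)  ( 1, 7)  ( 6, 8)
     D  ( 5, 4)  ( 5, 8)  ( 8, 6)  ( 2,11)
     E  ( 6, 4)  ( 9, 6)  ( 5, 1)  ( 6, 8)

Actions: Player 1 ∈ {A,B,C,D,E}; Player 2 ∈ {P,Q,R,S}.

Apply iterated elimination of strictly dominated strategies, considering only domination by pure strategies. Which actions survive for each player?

P1 drop C (A beats it: P:11>9 Q:10>5 R:10>1 S:9>6)
P1 drop D (A beats it: P:11>5 Q:10>5 R:10>8 S:9>2)
P1 drop E (A beats it: P:11>6 Q:10>9 R:10>5 S:9>6)
P2 drop P (Q beats it: A:5>2 B:10>8)
P2 drop S (Q beats it: A:5>1 B:10>7)
P1→{A,B} P2→{Q,R}

IESDS → P1:{A,B} P2:{Q,R}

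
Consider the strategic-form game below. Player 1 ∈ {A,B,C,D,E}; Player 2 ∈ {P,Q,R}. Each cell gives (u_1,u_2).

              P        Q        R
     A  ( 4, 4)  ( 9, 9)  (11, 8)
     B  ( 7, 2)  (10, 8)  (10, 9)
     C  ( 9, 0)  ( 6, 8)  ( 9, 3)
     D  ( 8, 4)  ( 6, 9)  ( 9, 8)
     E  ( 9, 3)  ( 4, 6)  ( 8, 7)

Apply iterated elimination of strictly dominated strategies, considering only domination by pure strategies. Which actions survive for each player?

P2 drop P (Q beats it: A:9>4 B:8>2 C:8>0 D:9>4 E:6>3)
P1 drop C (A beats it: Q:9>6 R:11>9)
P1 drop D (A beats it: Q:9>6 R:11>9)
P1 drop E (A beats it: Q:9>4 R:11>8)
P1→{A,B} P2→{Q,R}

IESDS → P1:{A,B} P2:{Q,R}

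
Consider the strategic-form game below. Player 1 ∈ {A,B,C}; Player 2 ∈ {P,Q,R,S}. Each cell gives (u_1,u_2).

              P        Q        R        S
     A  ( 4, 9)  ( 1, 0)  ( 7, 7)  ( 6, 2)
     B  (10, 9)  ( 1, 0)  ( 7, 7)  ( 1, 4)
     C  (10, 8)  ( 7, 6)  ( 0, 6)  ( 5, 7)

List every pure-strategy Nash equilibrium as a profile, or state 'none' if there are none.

(A,P): not NE [P1→C gives 10>4]
(A,Q): not NE [P1→C gives 7>1; P2→P gives 9>0]
(A,R): not NE [P2→P gives 9>7]
(A,S): not NE [P2→P gives 9>2]
(B,P): NE
(B,Q): not NE [P1→C gives 7>1; P2→P gives 9>0]
(B,R): not NE [P2→P gives 9>7]
(B,S): not NE [P1→A gives 6>1; P2→P gives 9>4]
(C,P): NE
(C,Q): not NE [P2→P gives 8>6]
(C,R): not NE [P1→B gives 7>0; P2→P gives 8>6]
(C,S): not NE [P1→A gives 6>5; P2→P gives 8>7]

NE set: (B,P), (C,P)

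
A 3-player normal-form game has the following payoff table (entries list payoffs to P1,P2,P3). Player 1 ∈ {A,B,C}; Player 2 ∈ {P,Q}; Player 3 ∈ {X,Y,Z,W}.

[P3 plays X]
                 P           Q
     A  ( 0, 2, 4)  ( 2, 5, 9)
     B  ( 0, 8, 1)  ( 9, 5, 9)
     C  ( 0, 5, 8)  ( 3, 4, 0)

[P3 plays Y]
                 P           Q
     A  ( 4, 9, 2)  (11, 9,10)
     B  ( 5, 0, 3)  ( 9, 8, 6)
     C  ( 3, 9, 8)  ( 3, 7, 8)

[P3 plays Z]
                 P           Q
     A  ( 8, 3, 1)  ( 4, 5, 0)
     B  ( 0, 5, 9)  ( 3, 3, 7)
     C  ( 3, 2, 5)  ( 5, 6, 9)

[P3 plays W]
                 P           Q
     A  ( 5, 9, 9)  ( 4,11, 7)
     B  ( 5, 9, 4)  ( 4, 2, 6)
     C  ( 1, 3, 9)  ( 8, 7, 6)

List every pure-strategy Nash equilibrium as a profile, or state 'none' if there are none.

(A,P,X): not NE [P2→Q gives 5>2; P3→W gives 9>4]
(A,P,Y): not NE [P1→B gives 5>4; P3→W gives 9>2]
(A,P,Z): not NE [P2→Q gives 5>3; P3→W gives 9>1]
(A,P,W): not NE [P2→Q gives 11>9]
(A,Q,X): not NE [P1→B gives 9>2; P3→Y gives 10>9]
(A,Q,Y): NE
(A,Q,Z): not NE [P1→C gives 5>4; P3→Y gives 10>0]
(A,Q,W): not NE [P1→C gives 8>4; P3→Y gives 10>7]
(B,P,X): not NE [P3→Z gives 9>1]
(B,P,Y): not NE [P2→Q gives 8>0; P3→Z gives 9>3]
(B,P,Z): not NE [P1→A gives 8>0]
(B,P,W): not NE [P3→Z gives 9>4]
(B,Q,X): not NE [P2→P gives 8>5]
(B,Q,Y): not NE [P1→A gives 11>9; P3→X gives 9>6]
(B,Q,Z): not NE [P1→C gives 5>3; P2→P gives 5>3; P3→X gives 9>7]
(B,Q,W): not NE [P1→C gives 8>4; P2→P gives 9>2; P3→X gives 9>6]
(C,P,X): not NE [P3→W gives 9>8]
(C,P,Y): not NE [P1→B gives 5>3; P3→W gives 9>8]
(C,P,Z): not NE [P1→A gives 8>3; P2→Q gives 6>2; P3→W gives 9>5]
(C,P,W): not NE [P1→B gives 5>1; P2→Q gives 7>3]
(C,Q,X): not NE [P1→B gives 9>3; P2→P gives 5>4; P3→Z gives 9>0]
(C,Q,Y): not NE [P1→A gives 11>3; P2→P gives 9>7; P3→Z gives 9>8]
(C,Q,Z): NE
(C,Q,W): not NE [P3→Z gives 9>6]

Nash profiles: (A,Q,Y), (C,Q,Z)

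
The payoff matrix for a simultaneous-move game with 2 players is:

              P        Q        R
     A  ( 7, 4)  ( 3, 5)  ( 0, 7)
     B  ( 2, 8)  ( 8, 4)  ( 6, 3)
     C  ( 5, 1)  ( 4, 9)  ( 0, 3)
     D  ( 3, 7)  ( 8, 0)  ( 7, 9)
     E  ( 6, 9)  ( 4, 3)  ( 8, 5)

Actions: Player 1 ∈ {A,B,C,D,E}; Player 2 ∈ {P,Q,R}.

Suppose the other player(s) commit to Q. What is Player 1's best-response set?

u_1(A vs Q) = 3
u_1(B vs Q) = 8
u_1(C vs Q) = 4
u_1(D vs Q) = 8
u_1(E vs Q) = 4
max payoff 8 at {B,D}

argmax u_1 = {B,D}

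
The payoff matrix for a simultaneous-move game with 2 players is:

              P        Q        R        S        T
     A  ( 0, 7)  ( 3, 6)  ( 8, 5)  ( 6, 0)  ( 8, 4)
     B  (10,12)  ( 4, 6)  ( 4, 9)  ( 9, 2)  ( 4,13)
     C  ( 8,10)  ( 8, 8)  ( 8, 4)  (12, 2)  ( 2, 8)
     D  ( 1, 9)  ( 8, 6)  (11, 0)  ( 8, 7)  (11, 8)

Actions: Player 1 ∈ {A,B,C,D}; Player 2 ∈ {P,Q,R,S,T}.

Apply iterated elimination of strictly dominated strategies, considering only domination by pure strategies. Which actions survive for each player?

Survivors P1:{B,D} P2:{P,T}

P1 drop A (D beats it: P:1>0 Q:8>3 R:11>8 S:8>6 T:11>8)
P2 drop Q (P beats it: B:12>6 C:10>8 D:9>6)
P2 drop R (P beats it: B:12>9 C:10>4 D:9>0)
P2 drop S (P beats it: B:12>2 C:10>2 D:9>7)
P1 drop C (B beats it: P:10>8 T:4>2)
P1→{B,D} P2→{P,T}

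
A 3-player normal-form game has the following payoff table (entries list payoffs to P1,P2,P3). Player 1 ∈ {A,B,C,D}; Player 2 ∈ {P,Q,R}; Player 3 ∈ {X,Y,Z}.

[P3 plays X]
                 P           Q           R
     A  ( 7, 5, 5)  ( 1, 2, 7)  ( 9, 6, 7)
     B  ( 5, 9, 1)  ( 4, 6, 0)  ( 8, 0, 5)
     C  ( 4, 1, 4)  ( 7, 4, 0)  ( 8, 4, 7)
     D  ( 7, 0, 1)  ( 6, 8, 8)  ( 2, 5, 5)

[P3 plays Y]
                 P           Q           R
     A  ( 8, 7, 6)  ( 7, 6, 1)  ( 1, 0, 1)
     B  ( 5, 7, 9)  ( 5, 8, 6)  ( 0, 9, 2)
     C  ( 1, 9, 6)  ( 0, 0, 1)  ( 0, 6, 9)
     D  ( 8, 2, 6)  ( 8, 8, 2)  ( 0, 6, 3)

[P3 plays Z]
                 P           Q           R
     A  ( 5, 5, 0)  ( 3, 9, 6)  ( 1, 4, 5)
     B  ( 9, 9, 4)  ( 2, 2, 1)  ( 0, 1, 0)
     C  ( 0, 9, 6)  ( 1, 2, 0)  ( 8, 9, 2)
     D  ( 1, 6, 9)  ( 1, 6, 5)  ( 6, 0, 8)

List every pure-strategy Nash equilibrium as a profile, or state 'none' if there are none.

NE set: (A,P,Y), (A,R,X)

(A,P,X): not NE [P2→R gives 6>5; P3→Y gives 6>5]
(A,P,Y): NE
(A,P,Z): not NE [P1→B gives 9>5; P2→Q gives 9>5; P3→Y gives 6>0]
(A,Q,X): not NE [P1→C gives 7>1; P2→R gives 6>2]
(A,Q,Y): not NE [P1→D gives 8>7; P2→P gives 7>6; P3→X gives 7>1]
(A,Q,Z): not NE [P3→X gives 7>6]
(A,R,X): NE
(A,R,Y): not NE [P2→P gives 7>0; P3→X gives 7>1]
(A,R,Z): not NE [P1→C gives 8>1; P2→Q gives 9>4; P3→X gives 7>5]
(B,P,X): not NE [P1→D gives 7>5; P3→Y gives 9>1]
(B,P,Y): not NE [P1→D gives 8>5; P2→R gives 9>7]
(B,P,Z): not NE [P3→Y gives 9>4]
(B,Q,X): not NE [P1→C gives 7>4; P2→P gives 9>6; P3→Y gives 6>0]
(B,Q,Y): not NE [P1→D gives 8>5; P2→R gives 9>8]
(B,Q,Z): not NE [P1→A gives 3>2; P2→P gives 9>2; P3→Y gives 6>1]
(B,R,X): not NE [P1→A gives 9>8; P2→P gives 9>0]
(B,R,Y): not NE [P1→A gives 1>0; P3→X gives 5>2]
(B,R,Z): not NE [P1→C gives 8>0; P2→P gives 9>1; P3→X gives 5>0]
(C,P,X): not NE [P1→D gives 7>4; P2→R gives 4>1; P3→Z gives 6>4]
(C,P,Y): not NE [P1→D gives 8>1]
(C,P,Z): not NE [P1→B gives 9>0]
(C,Q,X): not NE [P3→Y gives 1>0]
(C,Q,Y): not NE [P1→D gives 8>0; P2→P gives 9>0]
(C,Q,Z): not NE [P1→A gives 3>1; P2→R gives 9>2; P3→Y gives 1>0]
(C,R,X): not NE [P1→A gives 9>8; P3→Y gives 9>7]
(C,R,Y): not NE [P1→A gives 1>0; P2→P gives 9>6]
(C,R,Z): not NE [P3→Y gives 9>2]
(D,P,X): not NE [P2→Q gives 8>0; P3→Z gives 9>1]
(D,P,Y): not NE [P2→Q gives 8>2; P3→Z gives 9>6]
(D,P,Z): not NE [P1→B gives 9>1]
(D,Q,X): not NE [P1→C gives 7>6]
(D,Q,Y): not NE [P3→X gives 8>2]
(D,Q,Z): not NE [P1→A gives 3>1; P3→X gives 8>5]
(D,R,X): not NE [P1→A gives 9>2; P2→Q gives 8>5; P3→Z gives 8>5]
(D,R,Y): not NE [P1→A gives 1>0; P2→Q gives 8>6; P3→Z gives 8>3]
(D,R,Z): not NE [P1→C gives 8>6; P2→Q gives 6>0]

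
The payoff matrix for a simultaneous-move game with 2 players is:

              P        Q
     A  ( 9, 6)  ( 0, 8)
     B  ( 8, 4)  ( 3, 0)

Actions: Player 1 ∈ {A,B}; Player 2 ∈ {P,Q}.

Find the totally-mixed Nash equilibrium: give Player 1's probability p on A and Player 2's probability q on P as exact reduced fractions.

(p,q) = (2/3, 3/4)

P1 indiff ⇒ q·9+(1-q)·0 = q·8+(1-q)·3 ⇒ q(1) = (1-q)(3) ⇒ q = 3/4
P2 indiff ⇒ p·6+(1-p)·4 = p·8+(1-p)·0 ⇒ p(-2) = (1-p)(-4) ⇒ p = 2/3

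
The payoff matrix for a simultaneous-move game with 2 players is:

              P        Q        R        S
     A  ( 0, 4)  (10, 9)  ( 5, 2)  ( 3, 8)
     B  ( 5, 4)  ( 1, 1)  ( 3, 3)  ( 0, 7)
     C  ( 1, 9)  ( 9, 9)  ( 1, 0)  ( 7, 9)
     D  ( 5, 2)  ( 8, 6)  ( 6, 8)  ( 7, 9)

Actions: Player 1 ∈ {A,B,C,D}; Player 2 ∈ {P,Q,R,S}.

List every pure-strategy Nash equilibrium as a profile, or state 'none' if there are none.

Nash profiles: (A,Q), (C,S), (D,S)

(A,P): not NE [P1→D gives 5>0; P2→Q gives 9>4]
(A,Q): NE
(A,R): not NE [P1→D gives 6>5; P2→Q gives 9>2]
(A,S): not NE [P1→D gives 7>3; P2→Q gives 9>8]
(B,P): not NE [P2→S gives 7>4]
(B,Q): not NE [P1→A gives 10>1; P2→S gives 7>1]
(B,R): not NE [P1→D gives 6>3; P2→S gives 7>3]
(B,S): not NE [P1→D gives 7>0]
(C,P): not NE [P1→D gives 5>1]
(C,Q): not NE [P1→A gives 10>9]
(C,R): not NE [P1→D gives 6>1; P2→S gives 9>0]
(C,S): NE
(D,P): not NE [P2→S gives 9>2]
(D,Q): not NE [P1→A gives 10>8; P2→S gives 9>6]
(D,R): not NE [P2→S gives 9>8]
(D,S): NE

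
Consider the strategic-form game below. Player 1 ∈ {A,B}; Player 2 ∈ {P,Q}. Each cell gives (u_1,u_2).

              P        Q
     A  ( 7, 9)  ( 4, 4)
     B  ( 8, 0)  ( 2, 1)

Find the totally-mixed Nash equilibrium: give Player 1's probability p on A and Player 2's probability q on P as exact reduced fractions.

P1 indiff ⇒ q·7+(1-q)·4 = q·8+(1-q)·2 ⇒ q(-1) = (1-q)(-2) ⇒ q = 2/3
P2 indiff ⇒ p·9+(1-p)·0 = p·4+(1-p)·1 ⇒ p(5) = (1-p)(1) ⇒ p = 1/6

(p,q) = (1/6, 2/3)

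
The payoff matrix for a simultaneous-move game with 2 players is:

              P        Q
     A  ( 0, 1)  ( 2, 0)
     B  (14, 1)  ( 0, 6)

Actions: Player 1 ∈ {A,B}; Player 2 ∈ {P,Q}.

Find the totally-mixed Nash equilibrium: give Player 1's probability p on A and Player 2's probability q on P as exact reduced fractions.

p=5/6, q=1/8

P1 indiff ⇒ q·0+(1-q)·2 = q·14+(1-q)·0 ⇒ q(-14) = (1-q)(-2) ⇒ q = 1/8
P2 indiff ⇒ p·1+(1-p)·1 = p·0+(1-p)·6 ⇒ p(1) = (1-p)(5) ⇒ p = 5/6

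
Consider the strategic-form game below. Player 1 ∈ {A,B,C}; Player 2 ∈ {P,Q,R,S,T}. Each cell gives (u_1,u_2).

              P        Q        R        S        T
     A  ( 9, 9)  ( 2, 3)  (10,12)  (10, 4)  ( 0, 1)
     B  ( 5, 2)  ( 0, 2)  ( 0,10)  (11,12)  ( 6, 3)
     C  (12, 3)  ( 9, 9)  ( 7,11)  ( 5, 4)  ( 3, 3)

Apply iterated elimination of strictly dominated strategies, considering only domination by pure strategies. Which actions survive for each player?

P2 drop P (R beats it: A:12>9 B:10>2 C:11>3)
P2 drop Q (R beats it: A:12>3 B:10>2 C:11>9)
P2 drop T (R beats it: A:12>1 B:10>3 C:11>3)
P1 drop C (A beats it: R:10>7 S:10>5)
P1→{A,B} P2→{R,S}

IESDS → P1:{A,B} P2:{R,S}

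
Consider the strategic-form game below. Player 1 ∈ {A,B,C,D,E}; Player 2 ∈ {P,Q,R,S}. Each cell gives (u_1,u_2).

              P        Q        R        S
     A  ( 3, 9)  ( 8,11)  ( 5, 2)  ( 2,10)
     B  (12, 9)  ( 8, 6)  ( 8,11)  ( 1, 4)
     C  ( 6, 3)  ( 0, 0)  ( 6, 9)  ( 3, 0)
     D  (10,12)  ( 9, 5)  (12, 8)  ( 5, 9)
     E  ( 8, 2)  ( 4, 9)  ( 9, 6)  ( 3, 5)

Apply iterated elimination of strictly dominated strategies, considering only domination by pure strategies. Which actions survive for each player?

IESDS → P1:{B,D} P2:{P,R}

P1 drop A (D beats it: P:10>3 Q:9>8 R:12>5 S:5>2)
P1 drop C (D beats it: P:10>6 Q:9>0 R:12>6 S:5>3)
P1 drop E (D beats it: P:10>8 Q:9>4 R:12>9 S:5>3)
P2 drop Q (P beats it: B:9>6 D:12>5)
P2 drop S (P beats it: B:9>4 D:12>9)
P1→{B,D} P2→{P,R}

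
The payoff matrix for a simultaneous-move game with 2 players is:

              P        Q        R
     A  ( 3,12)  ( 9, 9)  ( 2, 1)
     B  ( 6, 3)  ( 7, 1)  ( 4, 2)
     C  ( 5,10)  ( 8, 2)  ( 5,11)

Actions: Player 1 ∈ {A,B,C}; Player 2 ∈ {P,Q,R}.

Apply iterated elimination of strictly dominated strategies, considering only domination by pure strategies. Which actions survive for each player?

P2 drop Q (P beats it: A:12>9 B:3>1 C:10>2)
P1 drop A (B beats it: P:6>3 R:4>2)
P1→{B,C} P2→{P,R}

Survivors P1:{B,C} P2:{P,R}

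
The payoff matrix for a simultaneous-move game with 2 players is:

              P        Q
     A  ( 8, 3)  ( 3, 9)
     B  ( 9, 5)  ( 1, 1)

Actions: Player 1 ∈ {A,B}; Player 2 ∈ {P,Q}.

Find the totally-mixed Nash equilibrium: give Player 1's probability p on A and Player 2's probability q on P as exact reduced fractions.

P1 mixes 2/5 on A; P2 mixes 2/3 on P

P1 indiff ⇒ q·8+(1-q)·3 = q·9+(1-q)·1 ⇒ q(-1) = (1-q)(-2) ⇒ q = 2/3
P2 indiff ⇒ p·3+(1-p)·5 = p·9+(1-p)·1 ⇒ p(-6) = (1-p)(-4) ⇒ p = 2/5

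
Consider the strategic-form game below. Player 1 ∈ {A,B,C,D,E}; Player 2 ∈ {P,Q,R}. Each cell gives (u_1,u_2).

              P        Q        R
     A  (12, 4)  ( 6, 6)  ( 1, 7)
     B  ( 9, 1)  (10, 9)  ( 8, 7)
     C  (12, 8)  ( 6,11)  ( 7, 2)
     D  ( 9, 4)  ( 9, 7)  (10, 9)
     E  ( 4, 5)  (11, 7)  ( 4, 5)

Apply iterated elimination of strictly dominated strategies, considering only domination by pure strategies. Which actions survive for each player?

P2 drop P (Q beats it: A:6>4 B:9>1 C:11>8 D:7>4 E:7>5)
P1 drop A (B beats it: Q:10>6 R:8>1)
P1 drop C (B beats it: Q:10>6 R:8>7)
P1→{B,D,E} P2→{Q,R}

IESDS → P1:{B,D,E} P2:{Q,R}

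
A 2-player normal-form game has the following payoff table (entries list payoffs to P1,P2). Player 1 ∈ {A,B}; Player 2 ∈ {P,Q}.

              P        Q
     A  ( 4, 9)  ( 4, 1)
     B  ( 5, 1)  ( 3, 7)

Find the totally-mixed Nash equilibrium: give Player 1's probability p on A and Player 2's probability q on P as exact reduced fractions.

P1 indiff ⇒ q·4+(1-q)·4 = q·5+(1-q)·3 ⇒ q(-1) = (1-q)(-1) ⇒ q = 1/2
P2 indiff ⇒ p·9+(1-p)·1 = p·1+(1-p)·7 ⇒ p(8) = (1-p)(6) ⇒ p = 3/7

p=3/7, q=1/2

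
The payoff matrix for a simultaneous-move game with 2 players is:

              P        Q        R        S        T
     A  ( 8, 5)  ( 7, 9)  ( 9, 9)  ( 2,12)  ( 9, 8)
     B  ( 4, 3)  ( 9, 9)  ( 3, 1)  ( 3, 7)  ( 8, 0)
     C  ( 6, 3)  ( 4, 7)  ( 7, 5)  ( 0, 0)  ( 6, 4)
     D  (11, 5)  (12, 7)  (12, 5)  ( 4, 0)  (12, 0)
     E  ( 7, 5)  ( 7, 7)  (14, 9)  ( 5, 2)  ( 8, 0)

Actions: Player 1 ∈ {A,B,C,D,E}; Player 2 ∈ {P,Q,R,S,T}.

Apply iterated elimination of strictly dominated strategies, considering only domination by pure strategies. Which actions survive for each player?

Remaining: P1:{D,E} P2:{Q,R}

P1 drop A (D beats it: P:11>8 Q:12>7 R:12>9 S:4>2 T:12>9)
P1 drop B (D beats it: P:11>4 Q:12>9 R:12>3 S:4>3 T:12>8)
P1 drop C (D beats it: P:11>6 Q:12>4 R:12>7 S:4>0 T:12>6)
P2 drop P (Q beats it: D:7>5 E:7>5)
P2 drop S (Q beats it: D:7>0 E:7>2)
P2 drop T (Q beats it: D:7>0 E:7>0)
P1→{D,E} P2→{Q,R}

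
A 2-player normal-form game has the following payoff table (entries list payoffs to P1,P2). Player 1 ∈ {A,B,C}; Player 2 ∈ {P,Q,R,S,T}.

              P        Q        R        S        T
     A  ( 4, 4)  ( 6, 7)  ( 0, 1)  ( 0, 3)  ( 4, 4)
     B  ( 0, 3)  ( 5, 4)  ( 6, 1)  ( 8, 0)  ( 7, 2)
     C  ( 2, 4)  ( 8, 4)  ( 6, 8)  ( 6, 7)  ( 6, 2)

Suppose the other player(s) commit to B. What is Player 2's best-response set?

BR_2 = {Q}

u_2(P vs B) = 3
u_2(Q vs B) = 4
u_2(R vs B) = 1
u_2(S vs B) = 0
u_2(T vs B) = 2
max payoff 4 at {Q}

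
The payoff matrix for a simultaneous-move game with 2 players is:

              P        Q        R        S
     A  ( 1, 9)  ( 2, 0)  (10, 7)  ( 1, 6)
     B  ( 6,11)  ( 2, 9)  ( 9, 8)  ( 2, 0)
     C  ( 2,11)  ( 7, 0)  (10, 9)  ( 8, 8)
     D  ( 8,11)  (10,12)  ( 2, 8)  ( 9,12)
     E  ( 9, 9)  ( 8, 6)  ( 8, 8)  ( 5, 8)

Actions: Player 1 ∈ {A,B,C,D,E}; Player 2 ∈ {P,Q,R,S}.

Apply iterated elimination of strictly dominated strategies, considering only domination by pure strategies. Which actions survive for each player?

IESDS → P1:{D,E} P2:{P,Q,S}

P2 drop R (P beats it: A:9>7 B:11>8 C:11>9 D:11>8 E:9>8)
P1 drop A (C beats it: P:2>1 Q:7>2 S:8>1)
P1 drop B (D beats it: P:8>6 Q:10>2 S:9>2)
P1 drop C (D beats it: P:8>2 Q:10>7 S:9>8)
P1→{D,E} P2→{P,Q,S}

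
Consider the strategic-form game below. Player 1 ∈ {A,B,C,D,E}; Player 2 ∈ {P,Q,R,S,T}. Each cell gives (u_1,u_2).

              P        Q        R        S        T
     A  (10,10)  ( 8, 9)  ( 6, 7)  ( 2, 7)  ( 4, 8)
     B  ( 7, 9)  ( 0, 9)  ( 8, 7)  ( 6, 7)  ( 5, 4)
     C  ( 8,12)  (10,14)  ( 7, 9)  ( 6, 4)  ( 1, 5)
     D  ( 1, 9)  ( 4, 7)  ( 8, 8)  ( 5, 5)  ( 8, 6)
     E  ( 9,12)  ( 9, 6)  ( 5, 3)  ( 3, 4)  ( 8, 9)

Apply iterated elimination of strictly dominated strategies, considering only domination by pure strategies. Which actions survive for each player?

Remaining: P1:{A,C,E} P2:{P,Q}

P2 drop R (P beats it: A:10>7 B:9>7 C:12>9 D:9>8 E:12>3)
P2 drop S (P beats it: A:10>7 B:9>7 C:12>4 D:9>5 E:12>4)
P1 drop B (E beats it: P:9>7 Q:9>0 T:8>5)
P2 drop T (P beats it: A:10>8 C:12>5 D:9>6 E:12>9)
P1 drop D (A beats it: P:10>1 Q:8>4)
P1→{A,C,E} P2→{P,Q}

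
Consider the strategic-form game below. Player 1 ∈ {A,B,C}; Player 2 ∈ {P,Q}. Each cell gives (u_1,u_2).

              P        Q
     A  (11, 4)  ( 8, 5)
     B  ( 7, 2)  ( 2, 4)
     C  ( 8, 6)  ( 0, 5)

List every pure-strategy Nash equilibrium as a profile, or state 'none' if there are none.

NE set: (A,Q)

(A,P): not NE [P2→Q gives 5>4]
(A,Q): NE
(B,P): not NE [P1→A gives 11>7; P2→Q gives 4>2]
(B,Q): not NE [P1→A gives 8>2]
(C,P): not NE [P1→A gives 11>8]
(C,Q): not NE [P1→A gives 8>0; P2→P gives 6>5]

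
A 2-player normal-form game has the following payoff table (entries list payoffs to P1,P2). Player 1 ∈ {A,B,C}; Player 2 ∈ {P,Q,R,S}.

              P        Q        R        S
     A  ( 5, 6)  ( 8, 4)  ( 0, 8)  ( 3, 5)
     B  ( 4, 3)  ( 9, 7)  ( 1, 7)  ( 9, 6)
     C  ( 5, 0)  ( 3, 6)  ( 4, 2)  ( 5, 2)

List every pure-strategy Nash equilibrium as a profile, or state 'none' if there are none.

PSNE = {(B,Q)}

(A,P): not NE [P2→R gives 8>6]
(A,Q): not NE [P1→B gives 9>8; P2→R gives 8>4]
(A,R): not NE [P1→C gives 4>0]
(A,S): not NE [P1→B gives 9>3; P2→R gives 8>5]
(B,P): not NE [P1→C gives 5>4; P2→R gives 7>3]
(B,Q): NE
(B,R): not NE [P1→C gives 4>1]
(B,S): not NE [P2→R gives 7>6]
(C,P): not NE [P2→Q gives 6>0]
(C,Q): not NE [P1→B gives 9>3]
(C,R): not NE [P2→Q gives 6>2]
(C,S): not NE [P1→B gives 9>5; P2→Q gives 6>2]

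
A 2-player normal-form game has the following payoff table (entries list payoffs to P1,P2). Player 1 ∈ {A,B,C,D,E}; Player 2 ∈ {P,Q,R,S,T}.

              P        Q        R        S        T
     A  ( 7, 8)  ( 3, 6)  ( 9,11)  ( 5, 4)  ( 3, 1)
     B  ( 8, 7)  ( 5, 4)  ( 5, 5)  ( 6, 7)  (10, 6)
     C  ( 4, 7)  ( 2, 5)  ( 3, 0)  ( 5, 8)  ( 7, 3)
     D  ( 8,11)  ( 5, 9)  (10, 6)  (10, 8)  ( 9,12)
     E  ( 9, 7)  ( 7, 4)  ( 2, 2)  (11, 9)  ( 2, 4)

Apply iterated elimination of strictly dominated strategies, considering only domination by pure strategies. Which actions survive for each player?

Survivors P1:{B,D,E} P2:{P,S,T}

P1 drop A (D beats it: P:8>7 Q:5>3 R:10>9 S:10>5 T:9>3)
P1 drop C (B beats it: P:8>4 Q:5>2 R:5>3 S:6>5 T:10>7)
P2 drop Q (P beats it: B:7>4 D:11>9 E:7>4)
P2 drop R (P beats it: B:7>5 D:11>6 E:7>2)
P1→{B,D,E} P2→{P,S,T}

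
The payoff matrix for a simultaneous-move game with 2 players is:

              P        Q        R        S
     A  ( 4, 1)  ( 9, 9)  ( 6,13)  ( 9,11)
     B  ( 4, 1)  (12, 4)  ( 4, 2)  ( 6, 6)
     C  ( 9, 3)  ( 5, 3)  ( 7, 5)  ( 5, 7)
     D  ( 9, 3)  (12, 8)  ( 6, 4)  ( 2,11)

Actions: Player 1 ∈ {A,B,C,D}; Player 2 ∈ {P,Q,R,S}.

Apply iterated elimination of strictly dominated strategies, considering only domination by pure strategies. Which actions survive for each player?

P2 drop P (R beats it: A:13>1 B:2>1 C:5>3 D:4>3)
P2 drop Q (S beats it: A:11>9 B:6>4 C:7>3 D:11>8)
P1 drop B (A beats it: R:6>4 S:9>6)
P1 drop D (C beats it: R:7>6 S:5>2)
P1→{A,C} P2→{R,S}

Survivors P1:{A,C} P2:{R,S}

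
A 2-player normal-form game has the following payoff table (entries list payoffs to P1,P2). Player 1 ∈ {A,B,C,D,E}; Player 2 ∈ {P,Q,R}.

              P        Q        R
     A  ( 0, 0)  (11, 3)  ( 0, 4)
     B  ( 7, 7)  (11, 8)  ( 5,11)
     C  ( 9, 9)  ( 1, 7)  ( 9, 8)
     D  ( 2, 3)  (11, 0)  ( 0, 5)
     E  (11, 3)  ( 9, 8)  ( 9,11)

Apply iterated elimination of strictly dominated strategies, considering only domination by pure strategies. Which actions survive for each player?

IESDS → P1:{C,E} P2:{P,R}

P2 drop Q (R beats it: A:4>3 B:11>8 C:8>7 D:5>0 E:11>8)
P1 drop A (B beats it: P:7>0 R:5>0)
P1 drop B (C beats it: P:9>7 R:9>5)
P1 drop D (C beats it: P:9>2 R:9>0)
P1→{C,E} P2→{P,R}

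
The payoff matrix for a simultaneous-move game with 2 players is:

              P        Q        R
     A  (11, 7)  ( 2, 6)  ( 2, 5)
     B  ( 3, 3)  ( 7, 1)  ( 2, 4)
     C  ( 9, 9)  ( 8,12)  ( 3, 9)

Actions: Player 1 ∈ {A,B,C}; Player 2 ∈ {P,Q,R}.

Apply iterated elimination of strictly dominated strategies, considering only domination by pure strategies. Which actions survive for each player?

Remaining: P1:{A,C} P2:{P,Q}

P1 drop B (C beats it: P:9>3 Q:8>7 R:3>2)
P2 drop R (Q beats it: A:6>5 C:12>9)
P1→{A,C} P2→{P,Q}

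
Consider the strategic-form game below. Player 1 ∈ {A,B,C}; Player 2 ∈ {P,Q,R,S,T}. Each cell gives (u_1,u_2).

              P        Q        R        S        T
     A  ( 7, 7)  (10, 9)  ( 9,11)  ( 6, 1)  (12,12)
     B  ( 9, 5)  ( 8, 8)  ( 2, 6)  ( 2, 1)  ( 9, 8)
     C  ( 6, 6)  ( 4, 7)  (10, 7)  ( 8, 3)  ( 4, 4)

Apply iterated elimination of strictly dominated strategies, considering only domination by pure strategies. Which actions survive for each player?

P2 drop P (Q beats it: A:9>7 B:8>5 C:7>6)
P1 drop B (A beats it: Q:10>8 R:9>2 S:6>2 T:12>9)
P2 drop S (Q beats it: A:9>1 C:7>3)
P1→{A,C} P2→{Q,R,T}

IESDS → P1:{A,C} P2:{Q,R,T}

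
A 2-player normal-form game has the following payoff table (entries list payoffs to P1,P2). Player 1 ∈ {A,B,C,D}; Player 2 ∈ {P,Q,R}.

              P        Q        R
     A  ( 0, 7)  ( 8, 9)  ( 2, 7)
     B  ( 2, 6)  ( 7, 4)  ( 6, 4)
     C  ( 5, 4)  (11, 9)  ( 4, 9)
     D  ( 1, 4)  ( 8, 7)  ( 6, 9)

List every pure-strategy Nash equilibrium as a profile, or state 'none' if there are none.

Nash profiles: (C,Q), (D,R)

(A,P): not NE [P1→C gives 5>0; P2→Q gives 9>7]
(A,Q): not NE [P1→C gives 11>8]
(A,R): not NE [P1→D gives 6>2; P2→Q gives 9>7]
(B,P): not NE [P1→C gives 5>2]
(B,Q): not NE [P1→C gives 11>7; P2→P gives 6>4]
(B,R): not NE [P2→P gives 6>4]
(C,P): not NE [P2→R gives 9>4]
(C,Q): NE
(C,R): not NE [P1→D gives 6>4]
(D,P): not NE [P1→C gives 5>1; P2→R gives 9>4]
(D,Q): not NE [P1→C gives 11>8; P2→R gives 9>7]
(D,R): NE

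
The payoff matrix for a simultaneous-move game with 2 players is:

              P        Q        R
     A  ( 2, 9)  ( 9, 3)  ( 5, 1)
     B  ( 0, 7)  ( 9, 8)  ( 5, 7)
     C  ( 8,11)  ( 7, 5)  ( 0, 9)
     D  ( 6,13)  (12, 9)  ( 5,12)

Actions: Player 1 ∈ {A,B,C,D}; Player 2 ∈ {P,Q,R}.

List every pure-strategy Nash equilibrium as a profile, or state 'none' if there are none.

(A,P): not NE [P1→C gives 8>2]
(A,Q): not NE [P1→D gives 12>9; P2→P gives 9>3]
(A,R): not NE [P2→P gives 9>1]
(B,P): not NE [P1→C gives 8>0; P2→Q gives 8>7]
(B,Q): not NE [P1→D gives 12>9]
(B,R): not NE [P2→Q gives 8>7]
(C,P): NE
(C,Q): not NE [P1→D gives 12>7; P2→P gives 11>5]
(C,R): not NE [P1→D gives 5>0; P2→P gives 11>9]
(D,P): not NE [P1→C gives 8>6]
(D,Q): not NE [P2→P gives 13>9]
(D,R): not NE [P2→P gives 13>12]

NE set: (C,P)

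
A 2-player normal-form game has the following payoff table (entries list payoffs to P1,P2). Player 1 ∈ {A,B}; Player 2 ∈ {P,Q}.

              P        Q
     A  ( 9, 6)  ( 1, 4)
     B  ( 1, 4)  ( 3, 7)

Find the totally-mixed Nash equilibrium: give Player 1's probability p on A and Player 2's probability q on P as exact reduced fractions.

p=3/5, q=1/5

P1 indiff ⇒ q·9+(1-q)·1 = q·1+(1-q)·3 ⇒ q(8) = (1-q)(2) ⇒ q = 1/5
P2 indiff ⇒ p·6+(1-p)·4 = p·4+(1-p)·7 ⇒ p(2) = (1-p)(3) ⇒ p = 3/5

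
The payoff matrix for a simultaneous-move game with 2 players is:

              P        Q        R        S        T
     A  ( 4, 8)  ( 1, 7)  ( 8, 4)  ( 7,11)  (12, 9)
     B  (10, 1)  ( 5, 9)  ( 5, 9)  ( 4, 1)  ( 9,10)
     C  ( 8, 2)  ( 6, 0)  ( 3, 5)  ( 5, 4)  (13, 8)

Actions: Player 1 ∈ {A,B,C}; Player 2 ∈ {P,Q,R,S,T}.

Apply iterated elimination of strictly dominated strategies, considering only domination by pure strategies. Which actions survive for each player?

Remaining: P1:{A,C} P2:{S,T}

P2 drop P (T beats it: A:9>8 B:10>1 C:8>2)
P2 drop Q (T beats it: A:9>7 B:10>9 C:8>0)
P1 drop B (A beats it: R:8>5 S:7>4 T:12>9)
P2 drop R (T beats it: A:9>4 C:8>5)
P1→{A,C} P2→{S,T}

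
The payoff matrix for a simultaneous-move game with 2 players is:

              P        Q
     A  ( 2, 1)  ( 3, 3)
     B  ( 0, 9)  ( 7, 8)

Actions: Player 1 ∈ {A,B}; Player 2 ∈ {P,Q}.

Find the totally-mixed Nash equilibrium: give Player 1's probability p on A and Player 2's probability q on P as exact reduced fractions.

P1 mixes 1/3 on A; P2 mixes 2/3 on P

P1 indiff ⇒ q·2+(1-q)·3 = q·0+(1-q)·7 ⇒ q(2) = (1-q)(4) ⇒ q = 2/3
P2 indiff ⇒ p·1+(1-p)·9 = p·3+(1-p)·8 ⇒ p(-2) = (1-p)(-1) ⇒ p = 1/3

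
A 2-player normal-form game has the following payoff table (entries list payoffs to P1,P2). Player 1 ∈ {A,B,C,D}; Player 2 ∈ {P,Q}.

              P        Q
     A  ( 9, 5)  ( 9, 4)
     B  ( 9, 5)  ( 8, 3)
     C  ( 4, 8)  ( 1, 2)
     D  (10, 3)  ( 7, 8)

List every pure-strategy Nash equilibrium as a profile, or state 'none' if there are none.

PSNE: ∅

(A,P): not NE [P1→D gives 10>9]
(A,Q): not NE [P2→P gives 5>4]
(B,P): not NE [P1→D gives 10>9]
(B,Q): not NE [P1→A gives 9>8; P2→P gives 5>3]
(C,P): not NE [P1→D gives 10>4]
(C,Q): not NE [P1→A gives 9>1; P2→P gives 8>2]
(D,P): not NE [P2→Q gives 8>3]
(D,Q): not NE [P1→A gives 9>7]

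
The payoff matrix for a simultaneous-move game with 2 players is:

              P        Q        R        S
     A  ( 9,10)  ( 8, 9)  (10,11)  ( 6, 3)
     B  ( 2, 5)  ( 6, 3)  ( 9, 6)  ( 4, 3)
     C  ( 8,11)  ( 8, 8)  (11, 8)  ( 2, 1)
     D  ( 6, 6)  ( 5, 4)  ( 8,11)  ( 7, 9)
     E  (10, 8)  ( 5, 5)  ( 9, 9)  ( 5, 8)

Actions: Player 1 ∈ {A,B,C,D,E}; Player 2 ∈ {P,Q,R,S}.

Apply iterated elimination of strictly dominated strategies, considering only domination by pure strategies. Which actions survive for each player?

IESDS → P1:{A,C,E} P2:{P,R}

P1 drop B (A beats it: P:9>2 Q:8>6 R:10>9 S:6>4)
P2 drop Q (P beats it: A:10>9 C:11>8 D:6>4 E:8>5)
P2 drop S (R beats it: A:11>3 C:8>1 D:11>9 E:9>8)
P1 drop D (A beats it: P:9>6 R:10>8)
P1→{A,C,E} P2→{P,R}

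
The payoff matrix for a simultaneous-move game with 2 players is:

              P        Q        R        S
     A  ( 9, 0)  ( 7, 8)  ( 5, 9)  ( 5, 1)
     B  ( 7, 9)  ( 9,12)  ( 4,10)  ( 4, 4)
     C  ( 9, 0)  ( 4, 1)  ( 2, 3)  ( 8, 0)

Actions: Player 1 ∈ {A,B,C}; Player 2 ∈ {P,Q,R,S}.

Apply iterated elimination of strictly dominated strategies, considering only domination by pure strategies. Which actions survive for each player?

P2 drop P (Q beats it: A:8>0 B:12>9 C:1>0)
P2 drop S (Q beats it: A:8>1 B:12>4 C:1>0)
P1 drop C (A beats it: Q:7>4 R:5>2)
P1→{A,B} P2→{Q,R}

Remaining: P1:{A,B} P2:{Q,R}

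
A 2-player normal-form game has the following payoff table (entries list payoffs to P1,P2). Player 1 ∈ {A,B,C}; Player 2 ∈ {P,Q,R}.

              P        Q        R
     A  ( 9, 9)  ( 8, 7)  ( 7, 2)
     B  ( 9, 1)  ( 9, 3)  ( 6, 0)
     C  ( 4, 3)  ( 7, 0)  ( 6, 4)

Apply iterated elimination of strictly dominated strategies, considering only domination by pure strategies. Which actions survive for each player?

P1 drop C (A beats it: P:9>4 Q:8>7 R:7>6)
P2 drop R (P beats it: A:9>2 B:1>0)
P1→{A,B} P2→{P,Q}

Remaining: P1:{A,B} P2:{P,Q}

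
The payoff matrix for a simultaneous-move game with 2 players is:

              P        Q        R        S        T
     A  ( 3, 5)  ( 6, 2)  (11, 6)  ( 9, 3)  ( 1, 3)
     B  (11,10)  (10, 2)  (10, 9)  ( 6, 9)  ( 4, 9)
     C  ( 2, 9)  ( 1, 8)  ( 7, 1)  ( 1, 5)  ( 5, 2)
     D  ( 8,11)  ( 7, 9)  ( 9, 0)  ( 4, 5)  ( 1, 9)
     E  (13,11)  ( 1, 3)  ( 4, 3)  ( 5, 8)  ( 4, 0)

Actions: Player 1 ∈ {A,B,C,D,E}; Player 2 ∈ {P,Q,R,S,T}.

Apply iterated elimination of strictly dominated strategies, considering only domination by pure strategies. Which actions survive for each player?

P1 drop D (B beats it: P:11>8 Q:10>7 R:10>9 S:6>4 T:4>1)
P2 drop Q (P beats it: A:5>2 B:10>2 C:9>8 E:11>3)
P2 drop S (P beats it: A:5>3 B:10>9 C:9>5 E:11>8)
P2 drop T (P beats it: A:5>3 B:10>9 C:9>2 E:11>0)
P1 drop C (A beats it: P:3>2 R:11>7)
P1→{A,B,E} P2→{P,R}

Remaining: P1:{A,B,E} P2:{P,R}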